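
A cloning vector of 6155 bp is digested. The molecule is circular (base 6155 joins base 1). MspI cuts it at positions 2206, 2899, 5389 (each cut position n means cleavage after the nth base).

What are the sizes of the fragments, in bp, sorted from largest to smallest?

2972, 2490, 693 bp

Circular molecule, 3 cuts → 3 fragments:
  2899 − 2206 = 693 bp
  5389 − 2899 = 2490 bp
  wrap: 6155 − 5389 + 2206 = 2972 bp
Sorted largest to smallest: 2972, 2490, 693 bp.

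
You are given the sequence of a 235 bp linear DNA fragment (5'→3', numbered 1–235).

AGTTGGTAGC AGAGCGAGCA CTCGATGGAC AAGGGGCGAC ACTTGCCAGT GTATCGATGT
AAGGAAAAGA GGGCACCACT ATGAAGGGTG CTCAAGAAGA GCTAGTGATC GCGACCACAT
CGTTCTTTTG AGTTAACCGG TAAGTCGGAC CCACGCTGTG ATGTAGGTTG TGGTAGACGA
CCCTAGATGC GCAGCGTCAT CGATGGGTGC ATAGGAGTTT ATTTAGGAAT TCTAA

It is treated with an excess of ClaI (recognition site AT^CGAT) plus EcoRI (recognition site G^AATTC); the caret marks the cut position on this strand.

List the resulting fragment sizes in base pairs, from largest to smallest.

ClaI sites (ATCGAT) start at positions 53, 199.
ClaI cuts after base 2 of each site, so after positions 54, 200.
The EcoRI site (GAATTC) starts at position 227.
EcoRI cuts after the first base of each site, so after position 227.
Combined cut positions: 54, 200, 227.
Linear molecule, 3 cuts → 4 fragments:
  1–54 → 54 bp
  55–200 → 146 bp
  201–227 → 27 bp
  228–235 → 8 bp
Sorted largest to smallest: 146, 54, 27, 8 bp.

146, 54, 27, 8 bp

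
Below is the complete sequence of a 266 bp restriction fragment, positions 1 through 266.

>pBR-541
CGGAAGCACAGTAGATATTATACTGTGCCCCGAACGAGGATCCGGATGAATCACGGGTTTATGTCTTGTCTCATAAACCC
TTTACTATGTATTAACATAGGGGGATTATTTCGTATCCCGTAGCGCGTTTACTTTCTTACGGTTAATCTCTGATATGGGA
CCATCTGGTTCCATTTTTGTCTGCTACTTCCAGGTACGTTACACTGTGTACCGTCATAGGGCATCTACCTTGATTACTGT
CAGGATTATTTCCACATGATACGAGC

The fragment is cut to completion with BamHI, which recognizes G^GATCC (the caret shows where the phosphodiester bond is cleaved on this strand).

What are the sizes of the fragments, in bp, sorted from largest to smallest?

228, 38 bp

The BamHI site (GGATCC) starts at position 38.
BamHI cuts after the first base of each site, so after position 38.
Linear molecule, 1 cut → 2 fragments:
  1–38 → 38 bp
  39–266 → 228 bp
Sorted largest to smallest: 228, 38 bp.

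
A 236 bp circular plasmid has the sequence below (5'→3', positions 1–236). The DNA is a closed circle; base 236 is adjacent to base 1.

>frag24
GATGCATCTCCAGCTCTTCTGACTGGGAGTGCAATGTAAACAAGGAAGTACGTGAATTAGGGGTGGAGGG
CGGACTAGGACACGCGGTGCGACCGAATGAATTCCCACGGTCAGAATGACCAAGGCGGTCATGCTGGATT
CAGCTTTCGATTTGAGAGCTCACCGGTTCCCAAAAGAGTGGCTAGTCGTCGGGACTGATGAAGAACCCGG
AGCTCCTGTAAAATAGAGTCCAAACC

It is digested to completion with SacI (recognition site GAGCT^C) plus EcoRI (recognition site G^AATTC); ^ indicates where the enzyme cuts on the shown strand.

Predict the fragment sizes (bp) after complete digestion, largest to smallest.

SacI sites (GAGCTC) start at positions 156, 210.
SacI cuts after base 5 of each site (before the last base), so after positions 160, 214.
The EcoRI site (GAATTC) starts at position 99.
EcoRI cuts after the first base of each site, so after position 99.
Combined cut positions: 99, 160, 214.
Circular molecule, 3 cuts → 3 fragments:
  100–160 → 61 bp
  161–214 → 54 bp
  215–236 then 1–99 → 22 + 99 = 121 bp
Sorted largest to smallest: 121, 61, 54 bp.

121, 61, 54 bp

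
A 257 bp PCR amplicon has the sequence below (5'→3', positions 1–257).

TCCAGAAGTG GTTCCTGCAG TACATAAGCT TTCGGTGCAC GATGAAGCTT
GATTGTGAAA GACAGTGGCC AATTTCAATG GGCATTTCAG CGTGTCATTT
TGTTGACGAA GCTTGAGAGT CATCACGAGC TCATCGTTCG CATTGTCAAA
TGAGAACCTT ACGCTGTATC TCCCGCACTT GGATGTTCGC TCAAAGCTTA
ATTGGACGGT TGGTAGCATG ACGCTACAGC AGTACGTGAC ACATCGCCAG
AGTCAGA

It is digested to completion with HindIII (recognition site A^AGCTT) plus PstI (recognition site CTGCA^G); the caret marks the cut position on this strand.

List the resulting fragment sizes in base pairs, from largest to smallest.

HindIII sites (AAGCTT) start at positions 26, 45, 109, 194.
HindIII cuts after the first base of each site, so after positions 26, 45, 109, 194.
The PstI site (CTGCAG) starts at position 15.
PstI cuts after base 5 of each site (before the last base), so after position 19.
Combined cut positions: 19, 26, 45, 109, 194.
Linear molecule, 5 cuts → 6 fragments:
  1–19 → 19 bp
  20–26 → 7 bp
  27–45 → 19 bp
  46–109 → 64 bp
  110–194 → 85 bp
  195–257 → 63 bp
Sorted largest to smallest: 85, 64, 63, 19, 19, 7 bp.

85, 64, 63, 19, 19, 7 bp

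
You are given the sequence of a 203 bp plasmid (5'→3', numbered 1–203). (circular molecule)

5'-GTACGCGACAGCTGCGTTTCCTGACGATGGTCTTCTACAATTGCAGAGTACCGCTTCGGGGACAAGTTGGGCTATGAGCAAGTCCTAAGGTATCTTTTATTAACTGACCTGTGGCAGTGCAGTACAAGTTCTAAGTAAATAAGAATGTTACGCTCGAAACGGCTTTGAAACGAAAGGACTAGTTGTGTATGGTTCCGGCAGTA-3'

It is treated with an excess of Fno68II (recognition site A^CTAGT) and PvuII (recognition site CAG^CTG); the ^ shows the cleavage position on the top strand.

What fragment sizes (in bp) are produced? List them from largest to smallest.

167, 36 bp

The Fno68II site (ACTAGT) starts at position 178.
Fno68II cuts after the first base of each site, so after position 178.
The PvuII site (CAGCTG) starts at position 9.
PvuII cuts after base 3 of each site, so after position 11.
Combined cut positions: 11, 178.
Circular molecule, 2 cuts → 2 fragments:
  12–178 → 167 bp
  179–203 then 1–11 → 25 + 11 = 36 bp
Sorted largest to smallest: 167, 36 bp.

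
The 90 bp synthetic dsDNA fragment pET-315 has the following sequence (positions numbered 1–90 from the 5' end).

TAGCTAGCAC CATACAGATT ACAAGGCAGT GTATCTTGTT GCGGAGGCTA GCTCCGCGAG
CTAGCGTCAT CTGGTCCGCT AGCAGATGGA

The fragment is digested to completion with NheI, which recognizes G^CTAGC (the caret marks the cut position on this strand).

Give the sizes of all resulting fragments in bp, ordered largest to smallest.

44, 18, 13, 12, 3 bp

NheI sites (GCTAGC) start at positions 3, 47, 60, 78.
NheI cuts after the first base of each site, so after positions 3, 47, 60, 78.
Linear molecule, 4 cuts → 5 fragments:
  1–3 → 3 bp
  4–47 → 44 bp
  48–60 → 13 bp
  61–78 → 18 bp
  79–90 → 12 bp
Sorted largest to smallest: 44, 18, 13, 12, 3 bp.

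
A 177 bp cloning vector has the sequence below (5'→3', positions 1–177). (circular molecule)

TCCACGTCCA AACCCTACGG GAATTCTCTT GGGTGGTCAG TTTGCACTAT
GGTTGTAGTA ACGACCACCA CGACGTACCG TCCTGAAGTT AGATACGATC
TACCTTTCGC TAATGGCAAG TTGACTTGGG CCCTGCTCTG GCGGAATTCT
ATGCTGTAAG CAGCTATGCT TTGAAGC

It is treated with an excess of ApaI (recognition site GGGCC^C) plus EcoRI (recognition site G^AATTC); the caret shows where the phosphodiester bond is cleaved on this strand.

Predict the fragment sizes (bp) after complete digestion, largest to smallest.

111, 54, 12 bp

The ApaI site (GGGCCC) starts at position 128.
ApaI cuts after base 5 of each site (before the last base), so after position 132.
EcoRI sites (GAATTC) start at positions 21, 144.
EcoRI cuts after the first base of each site, so after positions 21, 144.
Combined cut positions: 21, 132, 144.
Circular molecule, 3 cuts → 3 fragments:
  22–132 → 111 bp
  133–144 → 12 bp
  145–177 then 1–21 → 33 + 21 = 54 bp
Sorted largest to smallest: 111, 54, 12 bp.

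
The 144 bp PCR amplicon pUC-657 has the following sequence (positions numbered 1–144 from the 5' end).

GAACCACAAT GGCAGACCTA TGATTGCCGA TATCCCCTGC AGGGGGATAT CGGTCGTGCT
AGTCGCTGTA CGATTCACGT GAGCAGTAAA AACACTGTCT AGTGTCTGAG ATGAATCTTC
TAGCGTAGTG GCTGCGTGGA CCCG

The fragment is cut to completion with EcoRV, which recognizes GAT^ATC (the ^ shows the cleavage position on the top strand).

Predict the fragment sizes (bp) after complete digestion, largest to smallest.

EcoRV sites (GATATC) start at positions 29, 46.
EcoRV cuts after base 3 of each site, so after positions 31, 48.
Linear molecule, 2 cuts → 3 fragments:
  1–31 → 31 bp
  32–48 → 17 bp
  49–144 → 96 bp
Sorted largest to smallest: 96, 31, 17 bp.

96, 31, 17 bp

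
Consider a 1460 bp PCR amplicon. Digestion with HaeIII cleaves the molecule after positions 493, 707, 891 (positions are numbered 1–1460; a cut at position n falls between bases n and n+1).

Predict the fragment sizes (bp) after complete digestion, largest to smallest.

569, 493, 214, 184 bp

Linear molecule, 3 cuts → 4 fragments:
  493 − 0 = 493 bp
  707 − 493 = 214 bp
  891 − 707 = 184 bp
  1460 − 891 = 569 bp
Sorted largest to smallest: 569, 493, 214, 184 bp.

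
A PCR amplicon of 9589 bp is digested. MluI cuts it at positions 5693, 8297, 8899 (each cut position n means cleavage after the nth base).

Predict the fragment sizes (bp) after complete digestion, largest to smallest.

Linear molecule, 3 cuts → 4 fragments:
  5693 − 0 = 5693 bp
  8297 − 5693 = 2604 bp
  8899 − 8297 = 602 bp
  9589 − 8899 = 690 bp
Sorted largest to smallest: 5693, 2604, 690, 602 bp.

5693, 2604, 690, 602 bp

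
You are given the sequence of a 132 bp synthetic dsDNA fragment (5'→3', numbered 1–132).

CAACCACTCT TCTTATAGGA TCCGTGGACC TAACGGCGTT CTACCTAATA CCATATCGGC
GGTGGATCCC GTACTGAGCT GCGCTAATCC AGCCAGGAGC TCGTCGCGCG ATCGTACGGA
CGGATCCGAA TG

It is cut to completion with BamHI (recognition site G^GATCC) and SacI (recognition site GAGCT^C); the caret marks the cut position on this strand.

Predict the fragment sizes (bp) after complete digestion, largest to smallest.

BamHI sites (GGATCC) start at positions 18, 64, 122.
BamHI cuts after the first base of each site, so after positions 18, 64, 122.
The SacI site (GAGCTC) starts at position 97.
SacI cuts after base 5 of each site (before the last base), so after position 101.
Combined cut positions: 18, 64, 101, 122.
Linear molecule, 4 cuts → 5 fragments:
  1–18 → 18 bp
  19–64 → 46 bp
  65–101 → 37 bp
  102–122 → 21 bp
  123–132 → 10 bp
Sorted largest to smallest: 46, 37, 21, 18, 10 bp.

46, 37, 21, 18, 10 bp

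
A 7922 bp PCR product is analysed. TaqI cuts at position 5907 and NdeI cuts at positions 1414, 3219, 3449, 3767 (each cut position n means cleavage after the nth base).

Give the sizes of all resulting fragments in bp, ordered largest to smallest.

Combined cut positions (sorted): 1414, 3219, 3449, 3767, 5907.
Linear molecule, 5 cuts → 6 fragments:
  1414 − 0 = 1414 bp
  3219 − 1414 = 1805 bp
  3449 − 3219 = 230 bp
  3767 − 3449 = 318 bp
  5907 − 3767 = 2140 bp
  7922 − 5907 = 2015 bp
Sorted largest to smallest: 2140, 2015, 1805, 1414, 318, 230 bp.

2140, 2015, 1805, 1414, 318, 230 bp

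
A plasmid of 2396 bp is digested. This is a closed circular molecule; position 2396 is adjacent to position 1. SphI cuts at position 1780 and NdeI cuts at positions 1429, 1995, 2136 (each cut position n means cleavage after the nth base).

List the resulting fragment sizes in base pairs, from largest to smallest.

1689, 351, 215, 141 bp

Combined cut positions (sorted): 1429, 1780, 1995, 2136.
Circular molecule, 4 cuts → 4 fragments:
  1780 − 1429 = 351 bp
  1995 − 1780 = 215 bp
  2136 − 1995 = 141 bp
  wrap: 2396 − 2136 + 1429 = 1689 bp
Sorted largest to smallest: 1689, 351, 215, 141 bp.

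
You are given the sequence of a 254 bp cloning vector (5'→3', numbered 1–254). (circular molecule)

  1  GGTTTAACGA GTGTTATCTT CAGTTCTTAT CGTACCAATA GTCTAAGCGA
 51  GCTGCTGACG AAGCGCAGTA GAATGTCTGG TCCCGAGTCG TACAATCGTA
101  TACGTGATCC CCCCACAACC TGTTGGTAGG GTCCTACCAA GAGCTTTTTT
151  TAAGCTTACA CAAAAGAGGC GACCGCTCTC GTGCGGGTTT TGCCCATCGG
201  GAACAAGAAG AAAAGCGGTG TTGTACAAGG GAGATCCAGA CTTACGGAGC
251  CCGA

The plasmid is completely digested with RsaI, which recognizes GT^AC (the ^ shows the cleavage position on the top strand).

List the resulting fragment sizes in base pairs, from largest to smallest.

133, 63, 58 bp

RsaI sites (GTAC) start at positions 32, 90, 223.
RsaI cuts after base 2 of each site, so after positions 33, 91, 224.
Circular molecule, 3 cuts → 3 fragments:
  34–91 → 58 bp
  92–224 → 133 bp
  225–254 then 1–33 → 30 + 33 = 63 bp
Sorted largest to smallest: 133, 63, 58 bp.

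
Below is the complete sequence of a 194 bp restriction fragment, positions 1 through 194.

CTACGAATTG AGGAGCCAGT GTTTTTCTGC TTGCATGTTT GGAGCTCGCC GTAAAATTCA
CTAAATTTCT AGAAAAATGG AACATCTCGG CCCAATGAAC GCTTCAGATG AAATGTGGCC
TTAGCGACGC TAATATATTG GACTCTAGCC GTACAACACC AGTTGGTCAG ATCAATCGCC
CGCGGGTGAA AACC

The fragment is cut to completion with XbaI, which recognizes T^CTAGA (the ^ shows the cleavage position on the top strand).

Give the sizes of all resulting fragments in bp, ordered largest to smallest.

The XbaI site (TCTAGA) starts at position 68.
XbaI cuts after the first base of each site, so after position 68.
Linear molecule, 1 cut → 2 fragments:
  1–68 → 68 bp
  69–194 → 126 bp
Sorted largest to smallest: 126, 68 bp.

126, 68 bp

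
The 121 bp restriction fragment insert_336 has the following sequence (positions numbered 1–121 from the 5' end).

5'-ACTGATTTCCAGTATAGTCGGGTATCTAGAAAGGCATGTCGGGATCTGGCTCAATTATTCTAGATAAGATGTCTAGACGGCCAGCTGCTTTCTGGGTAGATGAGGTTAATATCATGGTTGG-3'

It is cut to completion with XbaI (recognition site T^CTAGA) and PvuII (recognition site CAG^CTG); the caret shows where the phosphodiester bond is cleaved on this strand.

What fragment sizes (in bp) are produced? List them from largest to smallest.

37, 34, 25, 13, 12 bp

XbaI sites (TCTAGA) start at positions 25, 59, 72.
XbaI cuts after the first base of each site, so after positions 25, 59, 72.
The PvuII site (CAGCTG) starts at position 82.
PvuII cuts after base 3 of each site, so after position 84.
Combined cut positions: 25, 59, 72, 84.
Linear molecule, 4 cuts → 5 fragments:
  1–25 → 25 bp
  26–59 → 34 bp
  60–72 → 13 bp
  73–84 → 12 bp
  85–121 → 37 bp
Sorted largest to smallest: 37, 34, 25, 13, 12 bp.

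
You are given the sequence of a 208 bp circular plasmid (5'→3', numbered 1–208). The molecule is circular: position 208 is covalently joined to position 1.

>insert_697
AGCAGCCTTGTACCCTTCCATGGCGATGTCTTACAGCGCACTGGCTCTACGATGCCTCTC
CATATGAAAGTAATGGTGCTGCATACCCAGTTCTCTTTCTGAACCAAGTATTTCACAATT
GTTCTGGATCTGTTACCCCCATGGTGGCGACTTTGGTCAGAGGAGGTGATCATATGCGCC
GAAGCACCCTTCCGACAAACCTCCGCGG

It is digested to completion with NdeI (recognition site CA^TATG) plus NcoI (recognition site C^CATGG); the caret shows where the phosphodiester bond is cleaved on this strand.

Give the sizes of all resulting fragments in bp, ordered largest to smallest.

77, 54, 44, 33 bp

NdeI sites (CATATG) start at positions 61, 171.
NdeI cuts after base 2 of each site, so after positions 62, 172.
NcoI sites (CCATGG) start at positions 18, 139.
NcoI cuts after the first base of each site, so after positions 18, 139.
Combined cut positions: 18, 62, 139, 172.
Circular molecule, 4 cuts → 4 fragments:
  19–62 → 44 bp
  63–139 → 77 bp
  140–172 → 33 bp
  173–208 then 1–18 → 36 + 18 = 54 bp
Sorted largest to smallest: 77, 54, 44, 33 bp.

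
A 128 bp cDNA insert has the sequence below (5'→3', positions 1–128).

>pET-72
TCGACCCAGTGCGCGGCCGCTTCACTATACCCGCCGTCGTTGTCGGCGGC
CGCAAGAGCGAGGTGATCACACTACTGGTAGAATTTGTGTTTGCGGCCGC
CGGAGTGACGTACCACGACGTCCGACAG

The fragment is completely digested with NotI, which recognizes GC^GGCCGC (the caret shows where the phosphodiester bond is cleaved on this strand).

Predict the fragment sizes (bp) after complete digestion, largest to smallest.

NotI sites (GCGGCCGC) start at positions 13, 46, 93.
NotI cuts after base 2 of each site, so after positions 14, 47, 94.
Linear molecule, 3 cuts → 4 fragments:
  1–14 → 14 bp
  15–47 → 33 bp
  48–94 → 47 bp
  95–128 → 34 bp
Sorted largest to smallest: 47, 34, 33, 14 bp.

47, 34, 33, 14 bp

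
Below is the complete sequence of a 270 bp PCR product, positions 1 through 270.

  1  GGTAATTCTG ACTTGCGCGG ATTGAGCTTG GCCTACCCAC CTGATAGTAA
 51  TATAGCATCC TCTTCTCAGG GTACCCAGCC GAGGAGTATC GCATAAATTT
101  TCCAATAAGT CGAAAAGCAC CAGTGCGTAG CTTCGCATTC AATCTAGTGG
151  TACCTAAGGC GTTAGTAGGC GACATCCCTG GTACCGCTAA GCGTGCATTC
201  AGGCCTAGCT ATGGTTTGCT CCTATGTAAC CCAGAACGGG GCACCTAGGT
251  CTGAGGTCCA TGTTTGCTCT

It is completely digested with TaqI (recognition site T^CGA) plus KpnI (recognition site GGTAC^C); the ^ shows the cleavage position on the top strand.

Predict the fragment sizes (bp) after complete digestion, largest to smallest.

86, 74, 43, 36, 31 bp

The TaqI site (TCGA) starts at position 110.
TaqI cuts after the first base of each site, so after position 110.
KpnI sites (GGTACC) start at positions 70, 149, 180.
KpnI cuts after base 5 of each site (before the last base), so after positions 74, 153, 184.
Combined cut positions: 74, 110, 153, 184.
Linear molecule, 4 cuts → 5 fragments:
  1–74 → 74 bp
  75–110 → 36 bp
  111–153 → 43 bp
  154–184 → 31 bp
  185–270 → 86 bp
Sorted largest to smallest: 86, 74, 43, 36, 31 bp.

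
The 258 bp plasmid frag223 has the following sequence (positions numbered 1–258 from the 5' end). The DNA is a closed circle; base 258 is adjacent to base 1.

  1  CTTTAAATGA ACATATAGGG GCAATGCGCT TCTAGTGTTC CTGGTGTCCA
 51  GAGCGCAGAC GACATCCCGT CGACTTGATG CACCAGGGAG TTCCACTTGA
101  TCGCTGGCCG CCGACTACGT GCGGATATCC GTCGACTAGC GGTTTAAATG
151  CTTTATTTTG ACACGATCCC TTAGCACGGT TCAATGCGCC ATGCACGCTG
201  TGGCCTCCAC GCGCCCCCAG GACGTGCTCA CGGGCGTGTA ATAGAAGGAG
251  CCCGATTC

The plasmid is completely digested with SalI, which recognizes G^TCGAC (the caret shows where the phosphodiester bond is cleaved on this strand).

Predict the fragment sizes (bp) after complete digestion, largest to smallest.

SalI sites (GTCGAC) start at positions 69, 131.
SalI cuts after the first base of each site, so after positions 69, 131.
Circular molecule, 2 cuts → 2 fragments:
  70–131 → 62 bp
  132–258 then 1–69 → 127 + 69 = 196 bp
Sorted largest to smallest: 196, 62 bp.

196, 62 bp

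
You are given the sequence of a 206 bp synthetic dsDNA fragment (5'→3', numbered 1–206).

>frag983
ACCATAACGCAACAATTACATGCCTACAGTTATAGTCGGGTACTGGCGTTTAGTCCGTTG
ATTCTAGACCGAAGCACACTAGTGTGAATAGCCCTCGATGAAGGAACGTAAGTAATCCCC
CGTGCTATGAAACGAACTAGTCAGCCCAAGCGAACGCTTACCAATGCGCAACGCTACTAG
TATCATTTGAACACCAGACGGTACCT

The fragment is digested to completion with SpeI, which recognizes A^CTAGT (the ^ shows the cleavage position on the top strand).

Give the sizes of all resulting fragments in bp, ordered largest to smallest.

SpeI sites (ACTAGT) start at positions 78, 136, 176.
SpeI cuts after the first base of each site, so after positions 78, 136, 176.
Linear molecule, 3 cuts → 4 fragments:
  1–78 → 78 bp
  79–136 → 58 bp
  137–176 → 40 bp
  177–206 → 30 bp
Sorted largest to smallest: 78, 58, 40, 30 bp.

78, 58, 40, 30 bp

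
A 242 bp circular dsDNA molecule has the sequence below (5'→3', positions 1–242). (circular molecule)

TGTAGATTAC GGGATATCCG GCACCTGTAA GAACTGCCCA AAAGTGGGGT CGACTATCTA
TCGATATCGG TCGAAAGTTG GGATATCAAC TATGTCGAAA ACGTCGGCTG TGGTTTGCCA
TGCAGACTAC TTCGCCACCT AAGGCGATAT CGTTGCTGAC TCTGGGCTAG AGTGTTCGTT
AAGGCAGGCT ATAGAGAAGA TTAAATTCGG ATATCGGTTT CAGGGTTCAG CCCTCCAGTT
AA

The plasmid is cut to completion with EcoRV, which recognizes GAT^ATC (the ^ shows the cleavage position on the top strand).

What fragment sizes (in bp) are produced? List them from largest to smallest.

64, 64, 50, 45, 19 bp

EcoRV sites (GATATC) start at positions 13, 63, 82, 146, 210.
EcoRV cuts after base 3 of each site, so after positions 15, 65, 84, 148, 212.
Circular molecule, 5 cuts → 5 fragments:
  16–65 → 50 bp
  66–84 → 19 bp
  85–148 → 64 bp
  149–212 → 64 bp
  213–242 then 1–15 → 30 + 15 = 45 bp
Sorted largest to smallest: 64, 64, 50, 45, 19 bp.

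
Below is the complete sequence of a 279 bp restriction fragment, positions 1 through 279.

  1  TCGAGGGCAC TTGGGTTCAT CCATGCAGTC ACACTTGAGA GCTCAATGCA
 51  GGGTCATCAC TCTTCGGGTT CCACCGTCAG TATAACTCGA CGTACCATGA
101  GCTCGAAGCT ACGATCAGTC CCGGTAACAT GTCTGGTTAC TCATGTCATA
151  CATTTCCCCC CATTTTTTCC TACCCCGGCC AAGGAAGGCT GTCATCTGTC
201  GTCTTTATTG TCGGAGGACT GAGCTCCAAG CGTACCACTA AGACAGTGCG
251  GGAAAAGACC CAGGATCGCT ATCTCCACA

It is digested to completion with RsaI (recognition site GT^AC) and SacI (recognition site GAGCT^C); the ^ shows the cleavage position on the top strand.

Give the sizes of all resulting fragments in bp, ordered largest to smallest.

122, 50, 46, 43, 10, 8 bp

RsaI sites (GTAC) start at positions 92, 232.
RsaI cuts after base 2 of each site, so after positions 93, 233.
SacI sites (GAGCTC) start at positions 39, 99, 221.
SacI cuts after base 5 of each site (before the last base), so after positions 43, 103, 225.
Combined cut positions: 43, 93, 103, 225, 233.
Linear molecule, 5 cuts → 6 fragments:
  1–43 → 43 bp
  44–93 → 50 bp
  94–103 → 10 bp
  104–225 → 122 bp
  226–233 → 8 bp
  234–279 → 46 bp
Sorted largest to smallest: 122, 50, 46, 43, 10, 8 bp.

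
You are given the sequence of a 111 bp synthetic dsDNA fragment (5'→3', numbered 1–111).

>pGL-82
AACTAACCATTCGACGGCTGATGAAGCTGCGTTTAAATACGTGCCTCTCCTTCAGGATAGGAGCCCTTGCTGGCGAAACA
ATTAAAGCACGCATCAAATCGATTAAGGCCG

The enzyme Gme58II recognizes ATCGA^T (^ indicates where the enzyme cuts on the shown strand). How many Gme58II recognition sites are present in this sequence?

ATCGAT occurs starting at position 98.
Gme58II cuts at 1 site.

1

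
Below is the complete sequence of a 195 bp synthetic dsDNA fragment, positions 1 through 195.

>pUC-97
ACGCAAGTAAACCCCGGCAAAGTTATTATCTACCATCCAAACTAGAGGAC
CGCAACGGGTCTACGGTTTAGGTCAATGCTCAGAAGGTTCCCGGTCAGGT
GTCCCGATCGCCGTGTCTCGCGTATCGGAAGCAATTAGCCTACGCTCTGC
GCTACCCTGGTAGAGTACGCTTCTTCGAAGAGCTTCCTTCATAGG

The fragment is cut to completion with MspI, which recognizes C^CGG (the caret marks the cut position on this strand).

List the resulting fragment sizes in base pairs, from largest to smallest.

MspI sites (CCGG) start at positions 14, 91.
MspI cuts after the first base of each site, so after positions 14, 91.
Linear molecule, 2 cuts → 3 fragments:
  1–14 → 14 bp
  15–91 → 77 bp
  92–195 → 104 bp
Sorted largest to smallest: 104, 77, 14 bp.

104, 77, 14 bp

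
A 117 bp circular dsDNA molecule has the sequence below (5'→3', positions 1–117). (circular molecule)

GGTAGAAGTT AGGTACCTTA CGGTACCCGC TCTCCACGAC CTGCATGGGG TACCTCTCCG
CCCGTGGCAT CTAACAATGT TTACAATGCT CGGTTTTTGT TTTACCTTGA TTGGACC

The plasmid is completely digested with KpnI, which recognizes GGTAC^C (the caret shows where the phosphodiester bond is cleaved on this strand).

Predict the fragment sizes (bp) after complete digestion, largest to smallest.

KpnI sites (GGTACC) start at positions 12, 22, 49.
KpnI cuts after base 5 of each site (before the last base), so after positions 16, 26, 53.
Circular molecule, 3 cuts → 3 fragments:
  17–26 → 10 bp
  27–53 → 27 bp
  54–117 then 1–16 → 64 + 16 = 80 bp
Sorted largest to smallest: 80, 27, 10 bp.

80, 27, 10 bp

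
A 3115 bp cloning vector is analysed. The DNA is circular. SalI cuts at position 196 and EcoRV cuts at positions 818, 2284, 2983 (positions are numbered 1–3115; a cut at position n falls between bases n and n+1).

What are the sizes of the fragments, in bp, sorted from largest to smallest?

1466, 699, 622, 328 bp

Combined cut positions (sorted): 196, 818, 2284, 2983.
Circular molecule, 4 cuts → 4 fragments:
  818 − 196 = 622 bp
  2284 − 818 = 1466 bp
  2983 − 2284 = 699 bp
  wrap: 3115 − 2983 + 196 = 328 bp
Sorted largest to smallest: 1466, 699, 622, 328 bp.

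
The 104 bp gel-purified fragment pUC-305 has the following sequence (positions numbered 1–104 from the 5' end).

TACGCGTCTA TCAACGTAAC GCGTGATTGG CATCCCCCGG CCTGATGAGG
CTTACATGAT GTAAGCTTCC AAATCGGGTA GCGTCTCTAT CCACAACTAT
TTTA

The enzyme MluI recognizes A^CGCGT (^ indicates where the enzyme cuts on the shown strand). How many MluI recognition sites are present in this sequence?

2

ACGCGT occurs starting at positions 2, 19.
MluI cuts at 2 sites.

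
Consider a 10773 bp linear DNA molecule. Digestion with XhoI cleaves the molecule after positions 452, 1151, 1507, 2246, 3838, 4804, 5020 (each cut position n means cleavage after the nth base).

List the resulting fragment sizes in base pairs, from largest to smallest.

Linear molecule, 7 cuts → 8 fragments:
  452 − 0 = 452 bp
  1151 − 452 = 699 bp
  1507 − 1151 = 356 bp
  2246 − 1507 = 739 bp
  3838 − 2246 = 1592 bp
  4804 − 3838 = 966 bp
  5020 − 4804 = 216 bp
  10773 − 5020 = 5753 bp
Sorted largest to smallest: 5753, 1592, 966, 739, 699, 452, 356, 216 bp.

5753, 1592, 966, 739, 699, 452, 356, 216 bp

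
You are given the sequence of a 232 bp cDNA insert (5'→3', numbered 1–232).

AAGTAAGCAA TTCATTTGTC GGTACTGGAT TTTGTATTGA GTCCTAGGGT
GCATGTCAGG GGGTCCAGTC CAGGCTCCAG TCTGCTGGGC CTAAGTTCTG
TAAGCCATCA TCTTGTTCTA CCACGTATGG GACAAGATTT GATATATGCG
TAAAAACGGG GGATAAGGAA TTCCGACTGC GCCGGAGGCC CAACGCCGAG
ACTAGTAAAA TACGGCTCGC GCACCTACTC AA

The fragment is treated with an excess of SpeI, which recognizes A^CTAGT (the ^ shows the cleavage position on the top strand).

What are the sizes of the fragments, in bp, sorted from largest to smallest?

201, 31 bp

The SpeI site (ACTAGT) starts at position 201.
SpeI cuts after the first base of each site, so after position 201.
Linear molecule, 1 cut → 2 fragments:
  1–201 → 201 bp
  202–232 → 31 bp
Sorted largest to smallest: 201, 31 bp.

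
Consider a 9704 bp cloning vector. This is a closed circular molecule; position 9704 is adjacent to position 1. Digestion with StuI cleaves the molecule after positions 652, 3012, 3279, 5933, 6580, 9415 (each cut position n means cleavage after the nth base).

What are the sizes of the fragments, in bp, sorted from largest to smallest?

2835, 2654, 2360, 941, 647, 267 bp

Circular molecule, 6 cuts → 6 fragments:
  3012 − 652 = 2360 bp
  3279 − 3012 = 267 bp
  5933 − 3279 = 2654 bp
  6580 − 5933 = 647 bp
  9415 − 6580 = 2835 bp
  wrap: 9704 − 9415 + 652 = 941 bp
Sorted largest to smallest: 2835, 2654, 2360, 941, 647, 267 bp.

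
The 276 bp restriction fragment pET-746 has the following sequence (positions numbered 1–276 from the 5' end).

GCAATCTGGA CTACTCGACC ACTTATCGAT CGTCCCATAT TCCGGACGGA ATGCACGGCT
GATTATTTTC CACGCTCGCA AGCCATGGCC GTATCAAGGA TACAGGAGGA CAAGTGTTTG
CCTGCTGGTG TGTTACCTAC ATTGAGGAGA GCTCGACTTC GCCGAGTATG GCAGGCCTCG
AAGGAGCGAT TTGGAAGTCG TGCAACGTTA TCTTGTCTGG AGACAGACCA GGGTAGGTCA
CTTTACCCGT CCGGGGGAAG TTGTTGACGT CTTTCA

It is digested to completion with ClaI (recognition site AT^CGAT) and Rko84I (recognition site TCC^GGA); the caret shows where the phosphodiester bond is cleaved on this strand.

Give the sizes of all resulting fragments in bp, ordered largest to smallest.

The ClaI site (ATCGAT) starts at position 25.
ClaI cuts after base 2 of each site, so after position 26.
The Rko84I site (TCCGGA) starts at position 41.
Rko84I cuts after base 3 of each site, so after position 43.
Combined cut positions: 26, 43.
Linear molecule, 2 cuts → 3 fragments:
  1–26 → 26 bp
  27–43 → 17 bp
  44–276 → 233 bp
Sorted largest to smallest: 233, 26, 17 bp.

233, 26, 17 bp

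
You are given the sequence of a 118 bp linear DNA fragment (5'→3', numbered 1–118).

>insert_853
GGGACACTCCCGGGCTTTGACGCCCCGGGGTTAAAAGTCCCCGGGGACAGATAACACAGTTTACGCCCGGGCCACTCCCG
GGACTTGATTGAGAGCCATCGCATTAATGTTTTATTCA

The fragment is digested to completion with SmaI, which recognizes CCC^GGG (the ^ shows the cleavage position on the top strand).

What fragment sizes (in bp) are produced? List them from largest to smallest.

SmaI sites (CCCGGG) start at positions 9, 24, 40, 66, 77.
SmaI cuts after base 3 of each site, so after positions 11, 26, 42, 68, 79.
Linear molecule, 5 cuts → 6 fragments:
  1–11 → 11 bp
  12–26 → 15 bp
  27–42 → 16 bp
  43–68 → 26 bp
  69–79 → 11 bp
  80–118 → 39 bp
Sorted largest to smallest: 39, 26, 16, 15, 11, 11 bp.

39, 26, 16, 15, 11, 11 bp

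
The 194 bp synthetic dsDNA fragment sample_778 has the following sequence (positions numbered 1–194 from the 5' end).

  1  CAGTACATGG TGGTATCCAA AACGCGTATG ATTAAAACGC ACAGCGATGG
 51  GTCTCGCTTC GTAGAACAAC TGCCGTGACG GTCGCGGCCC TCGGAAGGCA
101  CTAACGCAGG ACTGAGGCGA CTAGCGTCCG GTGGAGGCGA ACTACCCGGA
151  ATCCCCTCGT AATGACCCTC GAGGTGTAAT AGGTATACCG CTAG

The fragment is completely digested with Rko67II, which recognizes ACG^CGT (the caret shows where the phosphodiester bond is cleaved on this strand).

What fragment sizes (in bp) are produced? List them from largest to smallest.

170, 24 bp

The Rko67II site (ACGCGT) starts at position 22.
Rko67II cuts after base 3 of each site, so after position 24.
Linear molecule, 1 cut → 2 fragments:
  1–24 → 24 bp
  25–194 → 170 bp
Sorted largest to smallest: 170, 24 bp.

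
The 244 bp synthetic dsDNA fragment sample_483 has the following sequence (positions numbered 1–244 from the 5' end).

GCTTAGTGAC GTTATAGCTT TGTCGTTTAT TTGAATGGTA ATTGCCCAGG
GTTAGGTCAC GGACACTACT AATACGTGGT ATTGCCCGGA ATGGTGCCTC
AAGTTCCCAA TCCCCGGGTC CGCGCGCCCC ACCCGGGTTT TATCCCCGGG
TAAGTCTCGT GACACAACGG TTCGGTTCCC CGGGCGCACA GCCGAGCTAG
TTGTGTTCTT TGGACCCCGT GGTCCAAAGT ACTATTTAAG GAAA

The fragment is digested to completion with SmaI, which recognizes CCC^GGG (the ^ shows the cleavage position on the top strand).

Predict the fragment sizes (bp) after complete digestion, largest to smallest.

115, 63, 34, 19, 13 bp

SmaI sites (CCCGGG) start at positions 113, 132, 145, 179.
SmaI cuts after base 3 of each site, so after positions 115, 134, 147, 181.
Linear molecule, 4 cuts → 5 fragments:
  1–115 → 115 bp
  116–134 → 19 bp
  135–147 → 13 bp
  148–181 → 34 bp
  182–244 → 63 bp
Sorted largest to smallest: 115, 63, 34, 19, 13 bp.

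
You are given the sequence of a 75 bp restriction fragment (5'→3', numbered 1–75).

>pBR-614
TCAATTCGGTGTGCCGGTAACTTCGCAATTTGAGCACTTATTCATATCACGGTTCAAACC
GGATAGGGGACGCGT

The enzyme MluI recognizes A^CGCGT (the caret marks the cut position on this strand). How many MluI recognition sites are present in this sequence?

ACGCGT occurs starting at position 70.
MluI cuts at 1 site.

1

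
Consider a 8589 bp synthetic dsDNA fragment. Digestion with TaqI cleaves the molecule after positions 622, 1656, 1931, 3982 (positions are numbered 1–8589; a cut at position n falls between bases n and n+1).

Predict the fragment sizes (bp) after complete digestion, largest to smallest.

4607, 2051, 1034, 622, 275 bp

Linear molecule, 4 cuts → 5 fragments:
  622 − 0 = 622 bp
  1656 − 622 = 1034 bp
  1931 − 1656 = 275 bp
  3982 − 1931 = 2051 bp
  8589 − 3982 = 4607 bp
Sorted largest to smallest: 4607, 2051, 1034, 622, 275 bp.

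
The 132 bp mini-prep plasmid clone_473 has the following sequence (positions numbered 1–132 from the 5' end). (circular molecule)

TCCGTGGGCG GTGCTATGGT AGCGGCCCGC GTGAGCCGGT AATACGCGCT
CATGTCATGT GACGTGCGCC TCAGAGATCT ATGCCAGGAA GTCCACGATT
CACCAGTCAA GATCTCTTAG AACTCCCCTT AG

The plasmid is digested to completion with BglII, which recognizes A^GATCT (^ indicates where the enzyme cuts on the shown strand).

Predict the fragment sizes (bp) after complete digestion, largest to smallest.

97, 35 bp

BglII sites (AGATCT) start at positions 75, 110.
BglII cuts after the first base of each site, so after positions 75, 110.
Circular molecule, 2 cuts → 2 fragments:
  76–110 → 35 bp
  111–132 then 1–75 → 22 + 75 = 97 bp
Sorted largest to smallest: 97, 35 bp.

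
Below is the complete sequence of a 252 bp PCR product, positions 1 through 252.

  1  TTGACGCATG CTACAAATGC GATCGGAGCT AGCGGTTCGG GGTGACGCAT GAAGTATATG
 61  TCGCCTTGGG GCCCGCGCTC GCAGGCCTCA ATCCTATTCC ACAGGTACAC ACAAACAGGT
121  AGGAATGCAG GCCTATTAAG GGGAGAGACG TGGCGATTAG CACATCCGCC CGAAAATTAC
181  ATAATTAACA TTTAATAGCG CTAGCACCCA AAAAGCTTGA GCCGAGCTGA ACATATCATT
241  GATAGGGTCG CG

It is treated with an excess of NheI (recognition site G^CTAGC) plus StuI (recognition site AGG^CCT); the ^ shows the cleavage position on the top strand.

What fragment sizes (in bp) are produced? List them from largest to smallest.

NheI sites (GCTAGC) start at positions 28, 200.
NheI cuts after the first base of each site, so after positions 28, 200.
StuI sites (AGGCCT) start at positions 83, 129.
StuI cuts after base 3 of each site, so after positions 85, 131.
Combined cut positions: 28, 85, 131, 200.
Linear molecule, 4 cuts → 5 fragments:
  1–28 → 28 bp
  29–85 → 57 bp
  86–131 → 46 bp
  132–200 → 69 bp
  201–252 → 52 bp
Sorted largest to smallest: 69, 57, 52, 46, 28 bp.

69, 57, 52, 46, 28 bp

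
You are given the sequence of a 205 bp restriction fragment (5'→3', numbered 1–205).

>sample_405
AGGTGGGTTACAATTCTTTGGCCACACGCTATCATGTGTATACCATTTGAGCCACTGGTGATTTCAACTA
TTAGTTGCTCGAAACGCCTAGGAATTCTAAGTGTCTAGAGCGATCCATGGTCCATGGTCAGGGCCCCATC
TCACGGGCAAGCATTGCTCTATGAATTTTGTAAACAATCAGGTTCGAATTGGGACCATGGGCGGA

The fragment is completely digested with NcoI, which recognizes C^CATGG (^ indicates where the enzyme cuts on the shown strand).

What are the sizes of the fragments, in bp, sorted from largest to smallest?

115, 73, 10, 7 bp

NcoI sites (CCATGG) start at positions 115, 122, 195.
NcoI cuts after the first base of each site, so after positions 115, 122, 195.
Linear molecule, 3 cuts → 4 fragments:
  1–115 → 115 bp
  116–122 → 7 bp
  123–195 → 73 bp
  196–205 → 10 bp
Sorted largest to smallest: 115, 73, 10, 7 bp.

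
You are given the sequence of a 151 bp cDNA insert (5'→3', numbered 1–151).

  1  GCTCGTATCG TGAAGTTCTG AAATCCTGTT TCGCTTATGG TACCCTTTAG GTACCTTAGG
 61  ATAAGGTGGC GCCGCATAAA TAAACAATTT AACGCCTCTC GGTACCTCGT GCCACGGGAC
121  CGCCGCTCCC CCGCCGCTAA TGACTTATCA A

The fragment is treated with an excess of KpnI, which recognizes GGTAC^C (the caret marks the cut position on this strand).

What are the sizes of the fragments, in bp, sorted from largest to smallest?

KpnI sites (GGTACC) start at positions 39, 50, 101.
KpnI cuts after base 5 of each site (before the last base), so after positions 43, 54, 105.
Linear molecule, 3 cuts → 4 fragments:
  1–43 → 43 bp
  44–54 → 11 bp
  55–105 → 51 bp
  106–151 → 46 bp
Sorted largest to smallest: 51, 46, 43, 11 bp.

51, 46, 43, 11 bp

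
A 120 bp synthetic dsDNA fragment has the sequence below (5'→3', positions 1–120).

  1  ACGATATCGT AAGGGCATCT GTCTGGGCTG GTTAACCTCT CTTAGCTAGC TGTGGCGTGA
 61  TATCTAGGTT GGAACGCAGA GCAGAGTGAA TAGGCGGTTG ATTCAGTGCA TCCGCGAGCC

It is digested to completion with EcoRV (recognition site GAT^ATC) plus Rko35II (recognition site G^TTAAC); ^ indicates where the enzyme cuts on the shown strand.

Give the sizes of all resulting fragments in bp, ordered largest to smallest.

EcoRV sites (GATATC) start at positions 3, 59.
EcoRV cuts after base 3 of each site, so after positions 5, 61.
The Rko35II site (GTTAAC) starts at position 31.
Rko35II cuts after the first base of each site, so after position 31.
Combined cut positions: 5, 31, 61.
Linear molecule, 3 cuts → 4 fragments:
  1–5 → 5 bp
  6–31 → 26 bp
  32–61 → 30 bp
  62–120 → 59 bp
Sorted largest to smallest: 59, 30, 26, 5 bp.

59, 30, 26, 5 bp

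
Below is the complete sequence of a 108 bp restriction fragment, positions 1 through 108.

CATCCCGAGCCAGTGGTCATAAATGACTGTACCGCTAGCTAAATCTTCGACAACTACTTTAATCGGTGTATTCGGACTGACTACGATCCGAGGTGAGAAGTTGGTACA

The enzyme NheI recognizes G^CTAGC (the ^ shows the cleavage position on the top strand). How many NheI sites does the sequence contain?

GCTAGC occurs starting at position 34.
NheI cuts at 1 site.

1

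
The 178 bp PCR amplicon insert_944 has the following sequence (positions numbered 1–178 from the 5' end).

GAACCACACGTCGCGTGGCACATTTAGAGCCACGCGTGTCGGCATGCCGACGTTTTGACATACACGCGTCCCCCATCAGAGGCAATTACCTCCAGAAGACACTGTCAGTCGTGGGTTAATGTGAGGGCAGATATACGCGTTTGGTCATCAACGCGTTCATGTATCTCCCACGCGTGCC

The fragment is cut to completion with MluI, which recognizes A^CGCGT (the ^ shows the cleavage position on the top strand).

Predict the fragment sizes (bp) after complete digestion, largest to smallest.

71, 32, 32, 19, 16, 8 bp

MluI sites (ACGCGT) start at positions 32, 64, 135, 151, 170.
MluI cuts after the first base of each site, so after positions 32, 64, 135, 151, 170.
Linear molecule, 5 cuts → 6 fragments:
  1–32 → 32 bp
  33–64 → 32 bp
  65–135 → 71 bp
  136–151 → 16 bp
  152–170 → 19 bp
  171–178 → 8 bp
Sorted largest to smallest: 71, 32, 32, 19, 16, 8 bp.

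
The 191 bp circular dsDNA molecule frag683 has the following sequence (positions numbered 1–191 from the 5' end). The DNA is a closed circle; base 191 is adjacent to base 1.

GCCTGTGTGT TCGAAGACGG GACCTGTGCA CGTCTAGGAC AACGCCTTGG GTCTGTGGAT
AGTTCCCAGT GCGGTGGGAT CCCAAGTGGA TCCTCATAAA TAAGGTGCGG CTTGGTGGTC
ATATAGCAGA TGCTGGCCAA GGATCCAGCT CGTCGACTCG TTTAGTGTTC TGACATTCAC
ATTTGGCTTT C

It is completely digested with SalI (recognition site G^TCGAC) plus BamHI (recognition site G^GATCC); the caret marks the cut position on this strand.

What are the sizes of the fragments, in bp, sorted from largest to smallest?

116, 53, 11, 11 bp

The SalI site (GTCGAC) starts at position 152.
SalI cuts after the first base of each site, so after position 152.
BamHI sites (GGATCC) start at positions 77, 88, 141.
BamHI cuts after the first base of each site, so after positions 77, 88, 141.
Combined cut positions: 77, 88, 141, 152.
Circular molecule, 4 cuts → 4 fragments:
  78–88 → 11 bp
  89–141 → 53 bp
  142–152 → 11 bp
  153–191 then 1–77 → 39 + 77 = 116 bp
Sorted largest to smallest: 116, 53, 11, 11 bp.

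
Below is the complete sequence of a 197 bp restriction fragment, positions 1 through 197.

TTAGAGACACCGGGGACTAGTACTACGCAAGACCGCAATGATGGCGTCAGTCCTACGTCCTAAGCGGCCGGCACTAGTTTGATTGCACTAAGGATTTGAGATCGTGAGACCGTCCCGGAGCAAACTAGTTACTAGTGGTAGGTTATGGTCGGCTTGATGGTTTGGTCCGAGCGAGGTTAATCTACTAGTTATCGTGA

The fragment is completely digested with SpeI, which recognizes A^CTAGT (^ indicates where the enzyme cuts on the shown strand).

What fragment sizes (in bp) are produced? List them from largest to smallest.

SpeI sites (ACTAGT) start at positions 16, 73, 124, 131, 184.
SpeI cuts after the first base of each site, so after positions 16, 73, 124, 131, 184.
Linear molecule, 5 cuts → 6 fragments:
  1–16 → 16 bp
  17–73 → 57 bp
  74–124 → 51 bp
  125–131 → 7 bp
  132–184 → 53 bp
  185–197 → 13 bp
Sorted largest to smallest: 57, 53, 51, 16, 13, 7 bp.

57, 53, 51, 16, 13, 7 bp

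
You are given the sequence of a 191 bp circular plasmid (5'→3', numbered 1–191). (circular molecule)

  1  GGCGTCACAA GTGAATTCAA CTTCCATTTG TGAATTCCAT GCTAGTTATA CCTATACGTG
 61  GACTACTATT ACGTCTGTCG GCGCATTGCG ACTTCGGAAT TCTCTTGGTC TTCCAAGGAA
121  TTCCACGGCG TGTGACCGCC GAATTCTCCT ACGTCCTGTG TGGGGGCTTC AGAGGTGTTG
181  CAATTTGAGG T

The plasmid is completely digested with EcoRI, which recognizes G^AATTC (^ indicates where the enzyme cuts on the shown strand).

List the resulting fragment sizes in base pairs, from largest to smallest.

EcoRI sites (GAATTC) start at positions 13, 32, 97, 118, 141.
EcoRI cuts after the first base of each site, so after positions 13, 32, 97, 118, 141.
Circular molecule, 5 cuts → 5 fragments:
  14–32 → 19 bp
  33–97 → 65 bp
  98–118 → 21 bp
  119–141 → 23 bp
  142–191 then 1–13 → 50 + 13 = 63 bp
Sorted largest to smallest: 65, 63, 23, 21, 19 bp.

65, 63, 23, 21, 19 bp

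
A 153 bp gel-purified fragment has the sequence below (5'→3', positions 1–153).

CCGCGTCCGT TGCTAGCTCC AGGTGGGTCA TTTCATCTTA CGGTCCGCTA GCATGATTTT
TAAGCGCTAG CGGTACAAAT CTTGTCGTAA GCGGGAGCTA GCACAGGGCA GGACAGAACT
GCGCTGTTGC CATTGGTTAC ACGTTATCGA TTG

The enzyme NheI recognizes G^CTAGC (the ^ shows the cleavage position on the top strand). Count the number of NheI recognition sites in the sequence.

4

GCTAGC occurs starting at positions 12, 47, 66, 97.
NheI cuts at 4 sites.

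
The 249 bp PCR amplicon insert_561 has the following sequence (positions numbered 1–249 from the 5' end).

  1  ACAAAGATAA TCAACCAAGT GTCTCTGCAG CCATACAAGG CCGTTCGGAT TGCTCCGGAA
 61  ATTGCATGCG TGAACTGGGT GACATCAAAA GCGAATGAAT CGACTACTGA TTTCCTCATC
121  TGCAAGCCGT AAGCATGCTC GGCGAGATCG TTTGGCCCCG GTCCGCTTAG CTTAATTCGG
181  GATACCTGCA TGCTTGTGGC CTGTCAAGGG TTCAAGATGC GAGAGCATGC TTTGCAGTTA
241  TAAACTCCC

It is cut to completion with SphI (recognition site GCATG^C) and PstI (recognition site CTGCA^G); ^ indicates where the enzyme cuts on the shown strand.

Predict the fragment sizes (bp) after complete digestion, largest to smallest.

SphI sites (GCATGC) start at positions 64, 133, 188, 225.
SphI cuts after base 5 of each site (before the last base), so after positions 68, 137, 192, 229.
The PstI site (CTGCAG) starts at position 25.
PstI cuts after base 5 of each site (before the last base), so after position 29.
Combined cut positions: 29, 68, 137, 192, 229.
Linear molecule, 5 cuts → 6 fragments:
  1–29 → 29 bp
  30–68 → 39 bp
  69–137 → 69 bp
  138–192 → 55 bp
  193–229 → 37 bp
  230–249 → 20 bp
Sorted largest to smallest: 69, 55, 39, 37, 29, 20 bp.

69, 55, 39, 37, 29, 20 bp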